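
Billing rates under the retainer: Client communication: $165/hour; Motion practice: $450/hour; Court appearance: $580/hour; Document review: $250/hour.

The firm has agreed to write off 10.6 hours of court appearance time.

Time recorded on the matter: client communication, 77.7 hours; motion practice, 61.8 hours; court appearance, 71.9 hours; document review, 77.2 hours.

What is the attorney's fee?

$95,484.50

Client communication: 77.7 × $165 = $12,820.50
Motion practice: 61.8 × $450 = $27,810.00
Court appearance: 71.9 × $580 = $41,702.00
Document review: 77.2 × $250 = $19,300.00
Subtotal: $101,632.50
Write-off: 10.6 × $580 = $6,148.00
Total: $101,632.50 − $6,148.00 = $95,484.50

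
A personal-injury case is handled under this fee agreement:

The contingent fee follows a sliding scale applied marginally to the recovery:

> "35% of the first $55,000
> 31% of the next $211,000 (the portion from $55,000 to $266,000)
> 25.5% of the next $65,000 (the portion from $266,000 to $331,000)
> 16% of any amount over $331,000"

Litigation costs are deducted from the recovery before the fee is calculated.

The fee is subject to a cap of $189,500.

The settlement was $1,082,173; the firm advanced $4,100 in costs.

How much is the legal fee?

$189,500.00

Fee base (net of costs): $1,082,173 − $4,100 = $1,078,073
First $55,000 at 35% = $19,250.00
Next $211,000 at 31% = $65,410.00
Next $65,000 at 25.5% = $16,575.00
Remaining $747,073 at 16% = $119,531.68
Fee: $19,250.00 + $65,410.00 + $16,575.00 + $119,531.68 = $220,766.68
$220,766.68 exceeds the $189,500 cap, so the fee is capped at $189,500.00.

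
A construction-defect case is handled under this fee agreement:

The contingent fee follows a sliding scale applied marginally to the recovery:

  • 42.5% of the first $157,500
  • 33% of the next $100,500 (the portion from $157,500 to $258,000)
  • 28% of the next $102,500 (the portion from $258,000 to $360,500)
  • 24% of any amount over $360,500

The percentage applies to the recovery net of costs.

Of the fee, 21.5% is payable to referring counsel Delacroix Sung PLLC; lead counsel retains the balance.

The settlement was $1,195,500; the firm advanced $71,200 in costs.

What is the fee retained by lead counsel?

Fee base (net of costs): $1,195,500 − $71,200 = $1,124,300
First $157,500 at 42.5% = $66,937.50
Next $100,500 at 33% = $33,165.00
Next $102,500 at 28% = $28,700.00
Remaining $763,800 at 24% = $183,312.00
Fee: $66,937.50 + $33,165.00 + $28,700.00 + $183,312.00 = $312,114.50
Referral share: 21.5% of $312,114.50 = $67,104.62; lead counsel retains $312,114.50 − $67,104.62 = $245,009.88.

$245,009.88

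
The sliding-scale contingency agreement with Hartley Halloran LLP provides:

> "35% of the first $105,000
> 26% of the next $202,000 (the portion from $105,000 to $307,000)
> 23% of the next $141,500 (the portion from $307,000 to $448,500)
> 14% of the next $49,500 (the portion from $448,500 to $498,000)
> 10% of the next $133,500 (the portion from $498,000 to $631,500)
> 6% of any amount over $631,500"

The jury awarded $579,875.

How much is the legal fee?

$136,932.50

First $105,000 at 35% = $36,750.00
Next $202,000 at 26% = $52,520.00
Next $141,500 at 23% = $32,545.00
Next $49,500 at 14% = $6,930.00
Remaining $81,875 at 10% = $8,187.50
Fee: $36,750.00 + $52,520.00 + $32,545.00 + $6,930.00 + $8,187.50 = $136,932.50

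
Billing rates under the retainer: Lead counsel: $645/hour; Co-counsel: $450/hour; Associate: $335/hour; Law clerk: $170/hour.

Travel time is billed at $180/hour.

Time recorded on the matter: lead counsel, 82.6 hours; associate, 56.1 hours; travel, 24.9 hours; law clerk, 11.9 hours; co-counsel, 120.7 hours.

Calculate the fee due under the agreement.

Lead counsel: 82.6 × $645 = $53,277.00
Co-counsel: 120.7 × $450 = $54,315.00
Associate: 56.1 × $335 = $18,793.50
Law clerk: 11.9 × $170 = $2,023.00
Subtotal: $53,277.00 + $54,315.00 + $18,793.50 + $2,023.00 = $128,408.50
Travel: 24.9 × $180 = $4,482.00
Total: $128,408.50 + $4,482.00 = $132,890.50

$132,890.50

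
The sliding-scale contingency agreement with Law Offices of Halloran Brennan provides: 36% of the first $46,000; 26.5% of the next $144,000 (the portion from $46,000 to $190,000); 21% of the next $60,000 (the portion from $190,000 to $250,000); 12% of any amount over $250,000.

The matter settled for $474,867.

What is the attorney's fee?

$94,304.04

First $46,000 at 36% = $16,560.00
Next $144,000 at 26.5% = $38,160.00
Next $60,000 at 21% = $12,600.00
Remaining $224,867 at 12% = $26,984.04
Fee: $16,560.00 + $38,160.00 + $12,600.00 + $26,984.04 = $94,304.04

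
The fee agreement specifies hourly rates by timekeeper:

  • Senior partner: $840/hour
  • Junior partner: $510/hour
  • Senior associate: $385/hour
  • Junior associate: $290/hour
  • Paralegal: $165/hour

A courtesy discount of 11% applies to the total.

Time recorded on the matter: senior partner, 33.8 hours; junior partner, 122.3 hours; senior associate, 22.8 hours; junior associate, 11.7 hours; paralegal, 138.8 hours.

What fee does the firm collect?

Senior partner: 33.8 × $840 = $28,392.00
Junior partner: 122.3 × $510 = $62,373.00
Senior associate: 22.8 × $385 = $8,778.00
Junior associate: 11.7 × $290 = $3,393.00
Paralegal: 138.8 × $165 = $22,902.00
Subtotal: $125,838.00
Less 11% discount: −$13,842.18
Total: $125,838.00 − $13,842.18 = $111,995.82

$111,995.82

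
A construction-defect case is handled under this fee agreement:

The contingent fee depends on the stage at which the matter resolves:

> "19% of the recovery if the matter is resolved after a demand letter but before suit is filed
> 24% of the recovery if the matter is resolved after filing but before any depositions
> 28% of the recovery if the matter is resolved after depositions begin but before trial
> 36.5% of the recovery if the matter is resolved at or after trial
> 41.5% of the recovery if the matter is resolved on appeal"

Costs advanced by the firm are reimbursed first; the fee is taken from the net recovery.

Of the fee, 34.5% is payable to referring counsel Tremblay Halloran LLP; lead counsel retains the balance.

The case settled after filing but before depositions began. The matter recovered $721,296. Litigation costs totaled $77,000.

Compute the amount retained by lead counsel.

$101,283.33

Fee base (net of costs): $721,296 − $77,000 = $644,296
The matter settled after filing but before depositions began, so the 24% rate applies.
$644,296 × 24% = $154,631.04
Referral share: 34.5% of $154,631.04 = $53,347.71; lead counsel retains $154,631.04 − $53,347.71 = $101,283.33.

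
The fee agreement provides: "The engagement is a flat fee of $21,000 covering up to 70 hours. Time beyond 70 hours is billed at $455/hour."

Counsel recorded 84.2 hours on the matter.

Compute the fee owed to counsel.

$27,461.00

Flat fee: $21,000.00
Excess hours: 84.2 − 70 = 14.2
Overrun: 14.2 × $455 = $6,461.00
Total: $21,000.00 + $6,461.00 = $27,461.00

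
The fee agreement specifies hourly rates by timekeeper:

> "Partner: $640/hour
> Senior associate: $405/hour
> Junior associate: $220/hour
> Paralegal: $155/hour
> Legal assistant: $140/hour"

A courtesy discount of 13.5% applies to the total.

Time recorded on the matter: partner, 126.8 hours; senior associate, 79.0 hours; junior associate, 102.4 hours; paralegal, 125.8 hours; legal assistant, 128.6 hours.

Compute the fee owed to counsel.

Partner: 126.8 × $640 = $81,152.00
Senior associate: 79.0 × $405 = $31,995.00
Junior associate: 102.4 × $220 = $22,528.00
Paralegal: 125.8 × $155 = $19,499.00
Legal assistant: 128.6 × $140 = $18,004.00
Subtotal: $173,178.00
Less 13.5% discount: −$23,379.03
Total: $173,178.00 − $23,379.03 = $149,798.97

$149,798.97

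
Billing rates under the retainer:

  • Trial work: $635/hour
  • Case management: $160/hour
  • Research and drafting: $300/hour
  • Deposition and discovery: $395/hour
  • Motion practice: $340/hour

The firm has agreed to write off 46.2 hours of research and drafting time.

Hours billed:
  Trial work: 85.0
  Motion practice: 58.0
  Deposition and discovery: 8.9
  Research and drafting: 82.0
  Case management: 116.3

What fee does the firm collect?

$106,558.50

Trial work: 85.0 × $635 = $53,975.00
Case management: 116.3 × $160 = $18,608.00
Research and drafting: 82.0 × $300 = $24,600.00
Deposition and discovery: 8.9 × $395 = $3,515.50
Motion practice: 58.0 × $340 = $19,720.00
Subtotal: $120,418.50
Write-off: 46.2 × $300 = $13,860.00
Total: $120,418.50 − $13,860.00 = $106,558.50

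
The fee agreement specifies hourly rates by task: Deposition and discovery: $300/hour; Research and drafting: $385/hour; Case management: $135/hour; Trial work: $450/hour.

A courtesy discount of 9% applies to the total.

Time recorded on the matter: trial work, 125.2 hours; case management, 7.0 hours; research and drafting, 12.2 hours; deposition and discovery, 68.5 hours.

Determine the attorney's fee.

$75,104.12

Deposition and discovery: 68.5 × $300 = $20,550.00
Research and drafting: 12.2 × $385 = $4,697.00
Case management: 7.0 × $135 = $945.00
Trial work: 125.2 × $450 = $56,340.00
Subtotal: $82,532.00
Less 9% discount: −$7,427.88
Total: $82,532.00 − $7,427.88 = $75,104.12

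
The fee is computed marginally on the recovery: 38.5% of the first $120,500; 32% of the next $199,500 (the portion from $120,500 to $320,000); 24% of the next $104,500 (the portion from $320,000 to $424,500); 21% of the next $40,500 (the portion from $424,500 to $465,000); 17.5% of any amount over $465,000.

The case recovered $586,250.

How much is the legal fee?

$165,036.25

First $120,500 at 38.5% = $46,392.50
Next $199,500 at 32% = $63,840.00
Next $104,500 at 24% = $25,080.00
Next $40,500 at 21% = $8,505.00
Remaining $121,250 at 17.5% = $21,218.75
Fee: $46,392.50 + $63,840.00 + $25,080.00 + $8,505.00 + $21,218.75 = $165,036.25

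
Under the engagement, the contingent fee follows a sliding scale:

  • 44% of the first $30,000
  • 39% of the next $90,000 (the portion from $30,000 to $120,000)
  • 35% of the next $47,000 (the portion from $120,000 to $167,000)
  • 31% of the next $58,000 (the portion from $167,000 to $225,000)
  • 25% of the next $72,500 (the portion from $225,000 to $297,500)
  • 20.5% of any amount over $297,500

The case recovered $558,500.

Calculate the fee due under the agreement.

$154,360.00

First $30,000 at 44% = $13,200.00
Next $90,000 at 39% = $35,100.00
Next $47,000 at 35% = $16,450.00
Next $58,000 at 31% = $17,980.00
Next $72,500 at 25% = $18,125.00
Remaining $261,000 at 20.5% = $53,505.00
Fee: $13,200.00 + $35,100.00 + $16,450.00 + $17,980.00 + $18,125.00 + $53,505.00 = $154,360.00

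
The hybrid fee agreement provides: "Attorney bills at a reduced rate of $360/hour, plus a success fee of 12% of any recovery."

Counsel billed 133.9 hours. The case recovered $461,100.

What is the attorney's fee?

Hourly: 133.9 × $360 = $48,204.00
Success fee: 12% of $461,100 = $55,332.00
Total: $48,204.00 + $55,332.00 = $103,536.00

$103,536.00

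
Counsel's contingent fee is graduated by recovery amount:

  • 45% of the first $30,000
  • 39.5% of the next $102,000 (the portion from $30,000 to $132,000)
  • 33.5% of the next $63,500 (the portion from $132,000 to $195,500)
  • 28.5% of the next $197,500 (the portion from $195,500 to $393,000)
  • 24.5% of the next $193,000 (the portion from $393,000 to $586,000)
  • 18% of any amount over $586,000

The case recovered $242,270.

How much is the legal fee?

First $30,000 at 45% = $13,500.00
Next $102,000 at 39.5% = $40,290.00
Next $63,500 at 33.5% = $21,272.50
Remaining $46,770 at 28.5% = $13,329.45
Fee: $13,500.00 + $40,290.00 + $21,272.50 + $13,329.45 = $88,391.95

$88,391.95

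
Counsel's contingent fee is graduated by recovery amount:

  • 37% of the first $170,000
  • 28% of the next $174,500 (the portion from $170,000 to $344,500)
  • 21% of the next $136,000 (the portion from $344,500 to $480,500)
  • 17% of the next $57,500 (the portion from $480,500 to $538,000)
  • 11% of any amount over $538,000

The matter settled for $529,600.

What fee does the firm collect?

$148,667.00

First $170,000 at 37% = $62,900.00
Next $174,500 at 28% = $48,860.00
Next $136,000 at 21% = $28,560.00
Remaining $49,100 at 17% = $8,347.00
Fee: $62,900.00 + $48,860.00 + $28,560.00 + $8,347.00 = $148,667.00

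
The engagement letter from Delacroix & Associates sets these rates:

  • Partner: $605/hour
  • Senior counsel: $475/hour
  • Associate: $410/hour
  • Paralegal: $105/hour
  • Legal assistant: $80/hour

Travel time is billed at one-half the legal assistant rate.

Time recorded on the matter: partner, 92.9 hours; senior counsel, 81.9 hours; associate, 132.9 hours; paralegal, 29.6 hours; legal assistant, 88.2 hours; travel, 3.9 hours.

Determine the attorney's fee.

Partner: 92.9 × $605 = $56,204.50
Senior counsel: 81.9 × $475 = $38,902.50
Associate: 132.9 × $410 = $54,489.00
Paralegal: 29.6 × $105 = $3,108.00
Legal assistant: 88.2 × $80 = $7,056.00
Subtotal: $56,204.50 + $38,902.50 + $54,489.00 + $3,108.00 + $7,056.00 = $159,760.00
Travel: 3.9 × ($80 ÷ 2) = 3.9 × $40.00 = $156.00
Total: $159,760.00 + $156.00 = $159,916.00

$159,916.00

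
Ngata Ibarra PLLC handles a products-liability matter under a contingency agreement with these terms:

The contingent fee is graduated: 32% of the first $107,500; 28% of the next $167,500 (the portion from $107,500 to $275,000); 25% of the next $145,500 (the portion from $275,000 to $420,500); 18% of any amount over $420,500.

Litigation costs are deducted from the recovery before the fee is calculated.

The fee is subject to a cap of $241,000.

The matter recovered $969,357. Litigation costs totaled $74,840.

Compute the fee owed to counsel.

Fee base (net of costs): $969,357 − $74,840 = $894,517
First $107,500 at 32% = $34,400.00
Next $167,500 at 28% = $46,900.00
Next $145,500 at 25% = $36,375.00
Remaining $474,017 at 18% = $85,323.06
Fee: $34,400.00 + $46,900.00 + $36,375.00 + $85,323.06 = $202,998.06
$202,998.06 is under the $241,000 cap.

$202,998.06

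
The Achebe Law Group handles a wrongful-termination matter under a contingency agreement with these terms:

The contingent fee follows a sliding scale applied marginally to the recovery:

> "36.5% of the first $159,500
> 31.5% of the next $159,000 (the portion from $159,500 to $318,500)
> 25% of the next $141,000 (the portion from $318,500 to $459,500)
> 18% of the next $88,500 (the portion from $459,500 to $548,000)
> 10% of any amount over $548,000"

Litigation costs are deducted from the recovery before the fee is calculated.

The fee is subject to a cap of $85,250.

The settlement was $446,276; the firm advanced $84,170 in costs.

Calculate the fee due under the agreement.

$85,250.00

Fee base (net of costs): $446,276 − $84,170 = $362,106
First $159,500 at 36.5% = $58,217.50
Next $159,000 at 31.5% = $50,085.00
Remaining $43,606 at 25% = $10,901.50
Fee: $58,217.50 + $50,085.00 + $10,901.50 = $119,204.00
$119,204.00 exceeds the $85,250 cap, so the fee is capped at $85,250.00.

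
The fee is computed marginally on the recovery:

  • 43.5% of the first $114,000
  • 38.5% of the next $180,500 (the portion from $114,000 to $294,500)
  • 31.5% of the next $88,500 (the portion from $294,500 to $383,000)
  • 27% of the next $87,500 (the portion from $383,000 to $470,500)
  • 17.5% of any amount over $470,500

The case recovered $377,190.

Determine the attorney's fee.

$145,129.85

First $114,000 at 43.5% = $49,590.00
Next $180,500 at 38.5% = $69,492.50
Remaining $82,690 at 31.5% = $26,047.35
Fee: $49,590.00 + $69,492.50 + $26,047.35 = $145,129.85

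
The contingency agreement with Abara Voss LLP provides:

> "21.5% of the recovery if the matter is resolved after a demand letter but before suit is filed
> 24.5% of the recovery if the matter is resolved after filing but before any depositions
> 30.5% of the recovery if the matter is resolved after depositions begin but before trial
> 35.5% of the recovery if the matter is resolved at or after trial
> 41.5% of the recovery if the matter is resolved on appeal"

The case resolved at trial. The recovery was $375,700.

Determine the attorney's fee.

The matter resolved at trial, so the 35.5% rate applies.
$375,700 × 35.5% = $133,373.50

$133,373.50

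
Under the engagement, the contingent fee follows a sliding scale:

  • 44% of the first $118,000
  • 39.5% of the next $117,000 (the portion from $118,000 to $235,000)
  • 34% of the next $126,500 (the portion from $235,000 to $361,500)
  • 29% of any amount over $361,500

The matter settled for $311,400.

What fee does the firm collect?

First $118,000 at 44% = $51,920.00
Next $117,000 at 39.5% = $46,215.00
Remaining $76,400 at 34% = $25,976.00
Fee: $51,920.00 + $46,215.00 + $25,976.00 = $124,111.00

$124,111.00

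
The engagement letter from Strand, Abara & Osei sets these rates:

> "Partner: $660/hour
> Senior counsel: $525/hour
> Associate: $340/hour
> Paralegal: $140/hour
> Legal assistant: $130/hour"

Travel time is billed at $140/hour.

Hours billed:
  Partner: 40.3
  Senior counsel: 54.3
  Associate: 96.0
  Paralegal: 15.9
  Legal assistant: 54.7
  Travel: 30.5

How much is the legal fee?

Partner: 40.3 × $660 = $26,598.00
Senior counsel: 54.3 × $525 = $28,507.50
Associate: 96.0 × $340 = $32,640.00
Paralegal: 15.9 × $140 = $2,226.00
Legal assistant: 54.7 × $130 = $7,111.00
Subtotal: $26,598.00 + $28,507.50 + $32,640.00 + $2,226.00 + $7,111.00 = $97,082.50
Travel: 30.5 × $140 = $4,270.00
Total: $97,082.50 + $4,270.00 = $101,352.50

$101,352.50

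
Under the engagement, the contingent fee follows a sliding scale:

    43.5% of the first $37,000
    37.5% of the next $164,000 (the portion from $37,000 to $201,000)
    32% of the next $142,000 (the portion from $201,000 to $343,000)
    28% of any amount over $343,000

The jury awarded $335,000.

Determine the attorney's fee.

$120,475.00

First $37,000 at 43.5% = $16,095.00
Next $164,000 at 37.5% = $61,500.00
Remaining $134,000 at 32% = $42,880.00
Fee: $16,095.00 + $61,500.00 + $42,880.00 = $120,475.00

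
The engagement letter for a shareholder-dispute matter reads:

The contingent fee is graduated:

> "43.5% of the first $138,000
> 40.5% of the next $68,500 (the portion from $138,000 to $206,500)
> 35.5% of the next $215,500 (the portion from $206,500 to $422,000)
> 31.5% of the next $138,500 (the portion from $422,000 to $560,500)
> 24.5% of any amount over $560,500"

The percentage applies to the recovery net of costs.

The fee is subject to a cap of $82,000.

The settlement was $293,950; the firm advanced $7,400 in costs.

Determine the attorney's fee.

Fee base (net of costs): $293,950 − $7,400 = $286,550
First $138,000 at 43.5% = $60,030.00
Next $68,500 at 40.5% = $27,742.50
Remaining $80,050 at 35.5% = $28,417.75
Fee: $60,030.00 + $27,742.50 + $28,417.75 = $116,190.25
$116,190.25 exceeds the $82,000 cap, so the fee is capped at $82,000.00.

$82,000.00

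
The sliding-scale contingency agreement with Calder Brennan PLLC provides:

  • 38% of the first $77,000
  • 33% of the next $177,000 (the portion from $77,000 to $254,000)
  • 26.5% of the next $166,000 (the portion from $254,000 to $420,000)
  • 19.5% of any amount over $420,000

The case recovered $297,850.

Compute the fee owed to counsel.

First $77,000 at 38% = $29,260.00
Next $177,000 at 33% = $58,410.00
Remaining $43,850 at 26.5% = $11,620.25
Fee: $29,260.00 + $58,410.00 + $11,620.25 = $99,290.25

$99,290.25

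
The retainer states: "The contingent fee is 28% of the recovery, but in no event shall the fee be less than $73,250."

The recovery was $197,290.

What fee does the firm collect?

28% of $197,290 = $55,241.20
That is below the $73,250 minimum, so the minimum applies.

$73,250.00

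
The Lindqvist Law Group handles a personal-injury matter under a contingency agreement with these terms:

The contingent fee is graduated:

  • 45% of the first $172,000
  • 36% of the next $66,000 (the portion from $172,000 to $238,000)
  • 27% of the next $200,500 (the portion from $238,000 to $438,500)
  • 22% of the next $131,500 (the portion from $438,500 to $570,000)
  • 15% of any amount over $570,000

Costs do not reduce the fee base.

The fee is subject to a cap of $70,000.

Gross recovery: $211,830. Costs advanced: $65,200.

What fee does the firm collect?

Fee base is the gross recovery, $211,830; costs are reimbursed separately.
First $172,000 at 45% = $77,400.00
Remaining $39,830 at 36% = $14,338.80
Fee: $77,400.00 + $14,338.80 = $91,738.80
$91,738.80 exceeds the $70,000 cap, so the fee is capped at $70,000.00.

$70,000.00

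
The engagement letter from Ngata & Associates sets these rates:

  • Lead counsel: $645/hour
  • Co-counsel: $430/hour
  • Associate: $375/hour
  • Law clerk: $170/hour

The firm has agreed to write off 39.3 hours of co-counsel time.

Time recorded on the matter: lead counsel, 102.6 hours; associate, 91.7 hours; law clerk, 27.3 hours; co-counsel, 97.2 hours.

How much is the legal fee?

Lead counsel: 102.6 × $645 = $66,177.00
Co-counsel: 97.2 × $430 = $41,796.00
Associate: 91.7 × $375 = $34,387.50
Law clerk: 27.3 × $170 = $4,641.00
Subtotal: $147,001.50
Write-off: 39.3 × $430 = $16,899.00
Total: $147,001.50 − $16,899.00 = $130,102.50

$130,102.50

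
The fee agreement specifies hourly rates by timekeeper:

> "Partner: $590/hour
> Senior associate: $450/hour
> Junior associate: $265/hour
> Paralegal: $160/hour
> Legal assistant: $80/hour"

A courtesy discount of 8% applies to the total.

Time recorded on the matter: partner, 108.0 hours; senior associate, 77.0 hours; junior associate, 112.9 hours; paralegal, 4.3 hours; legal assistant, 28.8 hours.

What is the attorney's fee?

$120,778.06

Partner: 108.0 × $590 = $63,720.00
Senior associate: 77.0 × $450 = $34,650.00
Junior associate: 112.9 × $265 = $29,918.50
Paralegal: 4.3 × $160 = $688.00
Legal assistant: 28.8 × $80 = $2,304.00
Subtotal: $131,280.50
Less 8% discount: −$10,502.44
Total: $131,280.50 − $10,502.44 = $120,778.06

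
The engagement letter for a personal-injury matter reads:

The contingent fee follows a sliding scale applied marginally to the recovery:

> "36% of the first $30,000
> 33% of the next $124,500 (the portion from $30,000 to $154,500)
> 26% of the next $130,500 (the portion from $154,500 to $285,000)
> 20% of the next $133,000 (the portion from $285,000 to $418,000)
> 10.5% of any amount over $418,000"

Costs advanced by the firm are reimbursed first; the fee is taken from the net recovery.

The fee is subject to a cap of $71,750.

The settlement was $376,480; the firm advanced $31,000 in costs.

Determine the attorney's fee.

$71,750.00

Fee base (net of costs): $376,480 − $31,000 = $345,480
First $30,000 at 36% = $10,800.00
Next $124,500 at 33% = $41,085.00
Next $130,500 at 26% = $33,930.00
Remaining $60,480 at 20% = $12,096.00
Fee: $10,800.00 + $41,085.00 + $33,930.00 + $12,096.00 = $97,911.00
$97,911.00 exceeds the $71,750 cap, so the fee is capped at $71,750.00.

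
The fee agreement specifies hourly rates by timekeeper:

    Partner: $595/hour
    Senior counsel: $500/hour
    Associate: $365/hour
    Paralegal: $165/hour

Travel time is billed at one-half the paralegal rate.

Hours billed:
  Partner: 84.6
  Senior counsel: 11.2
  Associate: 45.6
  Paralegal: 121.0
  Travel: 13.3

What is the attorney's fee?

Partner: 84.6 × $595 = $50,337.00
Senior counsel: 11.2 × $500 = $5,600.00
Associate: 45.6 × $365 = $16,644.00
Paralegal: 121.0 × $165 = $19,965.00
Subtotal: $50,337.00 + $5,600.00 + $16,644.00 + $19,965.00 = $92,546.00
Travel: 13.3 × ($165 ÷ 2) = 13.3 × $82.50 = $1,097.25
Total: $92,546.00 + $1,097.25 = $93,643.25

$93,643.25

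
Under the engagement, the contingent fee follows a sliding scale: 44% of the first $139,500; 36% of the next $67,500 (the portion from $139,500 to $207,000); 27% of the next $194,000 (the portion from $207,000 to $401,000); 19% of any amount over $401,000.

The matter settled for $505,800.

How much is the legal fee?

First $139,500 at 44% = $61,380.00
Next $67,500 at 36% = $24,300.00
Next $194,000 at 27% = $52,380.00
Remaining $104,800 at 19% = $19,912.00
Fee: $61,380.00 + $24,300.00 + $52,380.00 + $19,912.00 = $157,972.00

$157,972.00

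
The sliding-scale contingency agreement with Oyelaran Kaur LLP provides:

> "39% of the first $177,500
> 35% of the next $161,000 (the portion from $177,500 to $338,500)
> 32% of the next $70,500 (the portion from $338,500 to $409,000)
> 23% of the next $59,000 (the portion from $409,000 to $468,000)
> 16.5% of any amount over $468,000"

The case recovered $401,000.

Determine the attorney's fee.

$145,575.00

First $177,500 at 39% = $69,225.00
Next $161,000 at 35% = $56,350.00
Remaining $62,500 at 32% = $20,000.00
Fee: $69,225.00 + $56,350.00 + $20,000.00 = $145,575.00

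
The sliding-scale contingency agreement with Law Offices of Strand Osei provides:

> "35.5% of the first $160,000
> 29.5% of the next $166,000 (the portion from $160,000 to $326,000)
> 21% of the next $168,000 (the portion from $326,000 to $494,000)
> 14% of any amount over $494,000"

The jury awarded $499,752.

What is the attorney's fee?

$141,855.28

First $160,000 at 35.5% = $56,800.00
Next $166,000 at 29.5% = $48,970.00
Next $168,000 at 21% = $35,280.00
Remaining $5,752 at 14% = $805.28
Fee: $56,800.00 + $48,970.00 + $35,280.00 + $805.28 = $141,855.28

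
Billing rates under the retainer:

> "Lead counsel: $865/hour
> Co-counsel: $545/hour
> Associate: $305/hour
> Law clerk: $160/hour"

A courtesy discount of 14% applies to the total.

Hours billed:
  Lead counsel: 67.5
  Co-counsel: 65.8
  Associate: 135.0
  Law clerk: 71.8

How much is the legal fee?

$126,343.89

Lead counsel: 67.5 × $865 = $58,387.50
Co-counsel: 65.8 × $545 = $35,861.00
Associate: 135.0 × $305 = $41,175.00
Law clerk: 71.8 × $160 = $11,488.00
Subtotal: $146,911.50
Less 14% discount: −$20,567.61
Total: $146,911.50 − $20,567.61 = $126,343.89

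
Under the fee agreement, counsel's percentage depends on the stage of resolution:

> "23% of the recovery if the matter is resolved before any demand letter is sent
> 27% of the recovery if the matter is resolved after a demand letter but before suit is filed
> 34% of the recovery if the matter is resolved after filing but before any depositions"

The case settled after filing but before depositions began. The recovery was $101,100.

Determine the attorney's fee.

$34,374.00

The matter settled after filing but before depositions began, so the 34% rate applies.
$101,100 × 34% = $34,374.00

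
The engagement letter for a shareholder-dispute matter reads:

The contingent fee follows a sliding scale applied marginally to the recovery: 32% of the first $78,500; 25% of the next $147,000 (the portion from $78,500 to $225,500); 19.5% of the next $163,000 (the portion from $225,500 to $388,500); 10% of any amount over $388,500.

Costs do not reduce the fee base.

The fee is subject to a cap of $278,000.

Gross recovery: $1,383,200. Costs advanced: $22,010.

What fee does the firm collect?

$193,125.00

Fee base is the gross recovery, $1,383,200; costs are reimbursed separately.
First $78,500 at 32% = $25,120.00
Next $147,000 at 25% = $36,750.00
Next $163,000 at 19.5% = $31,785.00
Remaining $994,700 at 10% = $99,470.00
Fee: $25,120.00 + $36,750.00 + $31,785.00 + $99,470.00 = $193,125.00
$193,125.00 is under the $278,000 cap.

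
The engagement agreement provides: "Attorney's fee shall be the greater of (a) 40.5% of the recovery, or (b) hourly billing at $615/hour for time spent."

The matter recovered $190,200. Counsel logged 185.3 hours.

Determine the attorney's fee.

(a) 40.5% of $190,200 = $77,031.00
(b) 185.3 × $615 = $113,959.50
The greater is (b): $113,959.50.

$113,959.50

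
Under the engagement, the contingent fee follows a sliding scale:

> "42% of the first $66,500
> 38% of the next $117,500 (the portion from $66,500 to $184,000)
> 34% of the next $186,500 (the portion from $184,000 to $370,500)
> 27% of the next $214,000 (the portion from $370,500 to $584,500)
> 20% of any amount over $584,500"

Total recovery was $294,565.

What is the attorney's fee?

$110,172.10

First $66,500 at 42% = $27,930.00
Next $117,500 at 38% = $44,650.00
Remaining $110,565 at 34% = $37,592.10
Fee: $27,930.00 + $44,650.00 + $37,592.10 = $110,172.10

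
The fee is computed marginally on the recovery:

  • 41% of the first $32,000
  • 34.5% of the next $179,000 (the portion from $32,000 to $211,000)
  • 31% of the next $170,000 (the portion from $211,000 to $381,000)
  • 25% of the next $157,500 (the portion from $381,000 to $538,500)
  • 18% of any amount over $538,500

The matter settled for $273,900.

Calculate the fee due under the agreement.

First $32,000 at 41% = $13,120.00
Next $179,000 at 34.5% = $61,755.00
Remaining $62,900 at 31% = $19,499.00
Fee: $13,120.00 + $61,755.00 + $19,499.00 = $94,374.00

$94,374.00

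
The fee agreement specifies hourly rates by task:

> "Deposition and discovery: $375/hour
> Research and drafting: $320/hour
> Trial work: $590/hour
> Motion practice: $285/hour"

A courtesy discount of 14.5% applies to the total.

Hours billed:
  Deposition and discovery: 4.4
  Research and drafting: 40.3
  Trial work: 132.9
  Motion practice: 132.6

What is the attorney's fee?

$111,789.54

Deposition and discovery: 4.4 × $375 = $1,650.00
Research and drafting: 40.3 × $320 = $12,896.00
Trial work: 132.9 × $590 = $78,411.00
Motion practice: 132.6 × $285 = $37,791.00
Subtotal: $130,748.00
Less 14.5% discount: −$18,958.46
Total: $130,748.00 − $18,958.46 = $111,789.54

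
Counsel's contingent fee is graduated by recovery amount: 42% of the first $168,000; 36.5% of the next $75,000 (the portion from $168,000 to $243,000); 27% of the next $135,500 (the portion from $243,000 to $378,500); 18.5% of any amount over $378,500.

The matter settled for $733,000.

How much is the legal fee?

$200,102.50

First $168,000 at 42% = $70,560.00
Next $75,000 at 36.5% = $27,375.00
Next $135,500 at 27% = $36,585.00
Remaining $354,500 at 18.5% = $65,582.50
Fee: $70,560.00 + $27,375.00 + $36,585.00 + $65,582.50 = $200,102.50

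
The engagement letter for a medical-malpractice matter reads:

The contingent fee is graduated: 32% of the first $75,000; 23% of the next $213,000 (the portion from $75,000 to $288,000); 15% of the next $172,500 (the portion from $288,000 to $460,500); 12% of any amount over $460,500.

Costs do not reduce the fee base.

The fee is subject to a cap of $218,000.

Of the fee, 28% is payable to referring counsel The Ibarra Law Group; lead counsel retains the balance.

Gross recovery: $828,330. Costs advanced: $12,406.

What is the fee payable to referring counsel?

Fee base is the gross recovery, $828,330; costs are reimbursed separately.
First $75,000 at 32% = $24,000.00
Next $213,000 at 23% = $48,990.00
Next $172,500 at 15% = $25,875.00
Remaining $367,830 at 12% = $44,139.60
Fee: $24,000.00 + $48,990.00 + $25,875.00 + $44,139.60 = $143,004.60
$143,004.60 is under the $218,000 cap.
Referral share: 28% of $143,004.60 = $40,041.29; lead counsel retains $143,004.60 − $40,041.29 = $102,963.31.

$40,041.29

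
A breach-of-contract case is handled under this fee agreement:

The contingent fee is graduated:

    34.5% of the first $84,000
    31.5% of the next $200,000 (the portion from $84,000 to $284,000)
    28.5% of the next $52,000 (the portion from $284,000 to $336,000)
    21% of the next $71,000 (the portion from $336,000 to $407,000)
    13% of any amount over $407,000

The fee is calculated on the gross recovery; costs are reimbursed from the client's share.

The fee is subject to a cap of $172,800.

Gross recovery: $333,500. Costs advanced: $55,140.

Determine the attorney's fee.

$106,087.50

Fee base is the gross recovery, $333,500; costs are reimbursed separately.
First $84,000 at 34.5% = $28,980.00
Next $200,000 at 31.5% = $63,000.00
Remaining $49,500 at 28.5% = $14,107.50
Fee: $28,980.00 + $63,000.00 + $14,107.50 = $106,087.50
$106,087.50 is under the $172,800 cap.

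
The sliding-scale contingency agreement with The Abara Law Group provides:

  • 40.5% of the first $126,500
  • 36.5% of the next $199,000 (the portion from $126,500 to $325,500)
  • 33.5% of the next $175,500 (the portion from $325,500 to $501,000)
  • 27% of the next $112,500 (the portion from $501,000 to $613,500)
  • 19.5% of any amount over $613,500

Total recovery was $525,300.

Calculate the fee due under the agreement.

$189,221.00

First $126,500 at 40.5% = $51,232.50
Next $199,000 at 36.5% = $72,635.00
Next $175,500 at 33.5% = $58,792.50
Remaining $24,300 at 27% = $6,561.00
Fee: $51,232.50 + $72,635.00 + $58,792.50 + $6,561.00 = $189,221.00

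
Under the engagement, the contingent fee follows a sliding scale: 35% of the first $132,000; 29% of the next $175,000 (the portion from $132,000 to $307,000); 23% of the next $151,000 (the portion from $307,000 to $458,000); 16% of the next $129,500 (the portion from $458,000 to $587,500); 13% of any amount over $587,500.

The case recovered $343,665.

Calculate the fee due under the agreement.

First $132,000 at 35% = $46,200.00
Next $175,000 at 29% = $50,750.00
Remaining $36,665 at 23% = $8,432.95
Fee: $46,200.00 + $50,750.00 + $8,432.95 = $105,382.95

$105,382.95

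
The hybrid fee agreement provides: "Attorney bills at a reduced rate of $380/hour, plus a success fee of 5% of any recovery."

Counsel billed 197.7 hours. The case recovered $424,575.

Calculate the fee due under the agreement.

$96,354.75

Hourly: 197.7 × $380 = $75,126.00
Success fee: 5% of $424,575 = $21,228.75
Total: $75,126.00 + $21,228.75 = $96,354.75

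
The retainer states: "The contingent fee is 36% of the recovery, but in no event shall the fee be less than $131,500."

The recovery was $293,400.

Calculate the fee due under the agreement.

36% of $293,400 = $105,624.00
That is below the $131,500 minimum, so the minimum applies.

$131,500.00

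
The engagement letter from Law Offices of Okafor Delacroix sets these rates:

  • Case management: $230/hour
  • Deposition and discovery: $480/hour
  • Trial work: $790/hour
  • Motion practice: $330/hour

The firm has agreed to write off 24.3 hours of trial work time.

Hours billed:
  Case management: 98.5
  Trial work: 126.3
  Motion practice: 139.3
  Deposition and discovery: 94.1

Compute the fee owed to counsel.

$194,372.00

Case management: 98.5 × $230 = $22,655.00
Deposition and discovery: 94.1 × $480 = $45,168.00
Trial work: 126.3 × $790 = $99,777.00
Motion practice: 139.3 × $330 = $45,969.00
Subtotal: $213,569.00
Write-off: 24.3 × $790 = $19,197.00
Total: $213,569.00 − $19,197.00 = $194,372.00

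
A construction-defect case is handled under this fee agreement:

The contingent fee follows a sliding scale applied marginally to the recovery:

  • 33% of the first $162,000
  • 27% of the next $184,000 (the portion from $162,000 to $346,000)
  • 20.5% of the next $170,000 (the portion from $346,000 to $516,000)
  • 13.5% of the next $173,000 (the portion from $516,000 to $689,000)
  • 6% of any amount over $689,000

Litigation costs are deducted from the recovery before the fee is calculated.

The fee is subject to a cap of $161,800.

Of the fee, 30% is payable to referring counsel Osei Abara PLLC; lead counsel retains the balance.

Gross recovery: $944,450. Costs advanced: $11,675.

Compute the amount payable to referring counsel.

$48,540.00

Fee base (net of costs): $944,450 − $11,675 = $932,775
First $162,000 at 33% = $53,460.00
Next $184,000 at 27% = $49,680.00
Next $170,000 at 20.5% = $34,850.00
Next $173,000 at 13.5% = $23,355.00
Remaining $243,775 at 6% = $14,626.50
Fee: $53,460.00 + $49,680.00 + $34,850.00 + $23,355.00 + $14,626.50 = $175,971.50
$175,971.50 exceeds the $161,800 cap, so the fee is capped at $161,800.00.
Referral share: 30% of $161,800.00 = $48,540.00; lead counsel retains $161,800.00 − $48,540.00 = $113,260.00.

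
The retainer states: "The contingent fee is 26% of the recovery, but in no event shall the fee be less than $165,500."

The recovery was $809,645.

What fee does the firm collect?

26% of $809,645 = $210,507.70
That exceeds the $165,500 minimum.

$210,507.70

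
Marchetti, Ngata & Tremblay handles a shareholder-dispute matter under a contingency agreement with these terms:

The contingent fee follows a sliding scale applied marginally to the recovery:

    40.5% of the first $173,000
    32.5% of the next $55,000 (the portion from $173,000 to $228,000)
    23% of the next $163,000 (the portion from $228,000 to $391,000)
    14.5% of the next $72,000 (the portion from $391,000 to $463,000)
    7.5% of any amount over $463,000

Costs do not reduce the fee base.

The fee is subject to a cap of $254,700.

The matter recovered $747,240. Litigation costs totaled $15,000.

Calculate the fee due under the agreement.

Fee base is the gross recovery, $747,240; costs are reimbursed separately.
First $173,000 at 40.5% = $70,065.00
Next $55,000 at 32.5% = $17,875.00
Next $163,000 at 23% = $37,490.00
Next $72,000 at 14.5% = $10,440.00
Remaining $284,240 at 7.5% = $21,318.00
Fee: $70,065.00 + $17,875.00 + $37,490.00 + $10,440.00 + $21,318.00 = $157,188.00
$157,188.00 is under the $254,700 cap.

$157,188.00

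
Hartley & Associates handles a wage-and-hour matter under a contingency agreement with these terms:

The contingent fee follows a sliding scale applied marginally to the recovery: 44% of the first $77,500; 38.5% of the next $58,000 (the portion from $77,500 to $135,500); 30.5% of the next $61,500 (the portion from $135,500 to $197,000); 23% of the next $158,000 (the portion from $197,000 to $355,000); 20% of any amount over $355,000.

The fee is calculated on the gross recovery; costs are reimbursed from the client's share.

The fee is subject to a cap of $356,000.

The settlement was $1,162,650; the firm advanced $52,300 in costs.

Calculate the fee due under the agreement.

Fee base is the gross recovery, $1,162,650; costs are reimbursed separately.
First $77,500 at 44% = $34,100.00
Next $58,000 at 38.5% = $22,330.00
Next $61,500 at 30.5% = $18,757.50
Next $158,000 at 23% = $36,340.00
Remaining $807,650 at 20% = $161,530.00
Fee: $34,100.00 + $22,330.00 + $18,757.50 + $36,340.00 + $161,530.00 = $273,057.50
$273,057.50 is under the $356,000 cap.

$273,057.50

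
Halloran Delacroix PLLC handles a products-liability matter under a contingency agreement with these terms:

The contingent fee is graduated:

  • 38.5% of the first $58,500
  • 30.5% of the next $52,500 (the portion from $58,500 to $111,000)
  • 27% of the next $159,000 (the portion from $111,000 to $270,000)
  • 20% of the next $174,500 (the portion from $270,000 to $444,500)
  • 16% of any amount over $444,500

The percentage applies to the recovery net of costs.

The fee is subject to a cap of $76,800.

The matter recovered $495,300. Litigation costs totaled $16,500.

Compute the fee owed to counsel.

$76,800.00

Fee base (net of costs): $495,300 − $16,500 = $478,800
First $58,500 at 38.5% = $22,522.50
Next $52,500 at 30.5% = $16,012.50
Next $159,000 at 27% = $42,930.00
Next $174,500 at 20% = $34,900.00
Remaining $34,300 at 16% = $5,488.00
Fee: $22,522.50 + $16,012.50 + $42,930.00 + $34,900.00 + $5,488.00 = $121,853.00
$121,853.00 exceeds the $76,800 cap, so the fee is capped at $76,800.00.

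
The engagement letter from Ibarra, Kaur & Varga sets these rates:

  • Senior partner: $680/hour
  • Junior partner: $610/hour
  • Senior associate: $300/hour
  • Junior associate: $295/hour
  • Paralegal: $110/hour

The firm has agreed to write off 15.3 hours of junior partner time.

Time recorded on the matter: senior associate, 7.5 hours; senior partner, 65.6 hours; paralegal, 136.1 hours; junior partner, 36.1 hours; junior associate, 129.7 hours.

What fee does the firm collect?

$112,778.50

Senior partner: 65.6 × $680 = $44,608.00
Junior partner: 36.1 × $610 = $22,021.00
Senior associate: 7.5 × $300 = $2,250.00
Junior associate: 129.7 × $295 = $38,261.50
Paralegal: 136.1 × $110 = $14,971.00
Subtotal: $122,111.50
Write-off: 15.3 × $610 = $9,333.00
Total: $122,111.50 − $9,333.00 = $112,778.50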